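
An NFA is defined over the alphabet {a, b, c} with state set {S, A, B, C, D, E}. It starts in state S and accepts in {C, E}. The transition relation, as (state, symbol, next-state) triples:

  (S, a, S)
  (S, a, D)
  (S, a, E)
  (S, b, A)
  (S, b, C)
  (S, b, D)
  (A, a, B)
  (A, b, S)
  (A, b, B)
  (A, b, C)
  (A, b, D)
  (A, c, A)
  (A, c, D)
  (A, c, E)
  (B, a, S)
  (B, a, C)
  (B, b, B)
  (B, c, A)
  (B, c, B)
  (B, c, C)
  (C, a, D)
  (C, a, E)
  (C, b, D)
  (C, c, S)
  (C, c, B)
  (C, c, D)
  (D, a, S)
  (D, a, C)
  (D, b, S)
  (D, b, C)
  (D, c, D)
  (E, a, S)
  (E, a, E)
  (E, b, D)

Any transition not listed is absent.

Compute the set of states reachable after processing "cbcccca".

∅

Start in {S}.
Read 'c': {S} → ∅.
The set is empty and remains empty for the remaining 6 symbols.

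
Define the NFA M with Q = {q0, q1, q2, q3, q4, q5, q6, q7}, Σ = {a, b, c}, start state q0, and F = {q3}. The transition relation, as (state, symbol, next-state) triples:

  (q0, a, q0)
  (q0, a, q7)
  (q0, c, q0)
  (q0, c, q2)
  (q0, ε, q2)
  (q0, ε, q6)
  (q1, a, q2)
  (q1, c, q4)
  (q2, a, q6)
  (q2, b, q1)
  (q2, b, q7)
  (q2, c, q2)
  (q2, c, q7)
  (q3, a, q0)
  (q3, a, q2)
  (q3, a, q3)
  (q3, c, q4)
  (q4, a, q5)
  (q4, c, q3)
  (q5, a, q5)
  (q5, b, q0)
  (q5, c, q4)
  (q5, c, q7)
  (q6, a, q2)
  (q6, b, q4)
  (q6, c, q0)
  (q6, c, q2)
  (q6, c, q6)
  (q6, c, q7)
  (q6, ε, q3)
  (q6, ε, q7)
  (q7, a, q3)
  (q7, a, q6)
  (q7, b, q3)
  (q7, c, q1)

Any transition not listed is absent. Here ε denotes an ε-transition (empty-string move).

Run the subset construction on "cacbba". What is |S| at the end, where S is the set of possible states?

5

Start: ε-closure({q0}) = {q0, q2, q3, q6, q7}.
Read 'c': q0→{q0, q2}, q2→{q2, q7}, q3→{q4}, q6→{q0, q2, q6, q7}, q7→{q1}; union {q0, q1, q2, q4, q6, q7}; ε-closure = {q0, q1, q2, q3, q4, q6, q7}.
Read 'a': q0→{q0, q7}, q1→{q2}, q2→{q6}, q3→{q0, q2, q3}, q4→{q5}, q6→{q2}, q7→{q3, q6}; now {q0, q2, q3, q5, q6, q7}.
Read 'c': q0→{q0, q2}, q2→{q2, q7}, q3→{q4}, q5→{q4, q7}, q6→{q0, q2, q6, q7}, q7→{q1}; union {q0, q1, q2, q4, q6, q7}; ε-closure = {q0, q1, q2, q3, q4, q6, q7}.
Read 'b': q0→∅, q1→∅, q2→{q1, q7}, q3→∅, q4→∅, q6→{q4}, q7→{q3}; now {q1, q3, q4, q7}.
Read 'b': q1→∅, q3→∅, q4→∅, q7→{q3}; now {q3}.
Read 'a': q3→{q0, q2, q3}; union {q0, q2, q3}; ε-closure = {q0, q2, q3, q6, q7}.
That set has 5 states.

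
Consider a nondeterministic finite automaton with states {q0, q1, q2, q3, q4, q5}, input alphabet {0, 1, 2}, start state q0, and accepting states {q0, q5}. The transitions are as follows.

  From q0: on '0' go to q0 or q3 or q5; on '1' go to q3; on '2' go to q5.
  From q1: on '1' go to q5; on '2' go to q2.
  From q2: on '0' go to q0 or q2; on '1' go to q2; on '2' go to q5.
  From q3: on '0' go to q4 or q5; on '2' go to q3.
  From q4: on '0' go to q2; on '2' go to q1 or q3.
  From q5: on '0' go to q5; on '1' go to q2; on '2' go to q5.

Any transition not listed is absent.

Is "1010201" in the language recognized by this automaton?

No

Start in {q0}.
Read '1': {q0} → {q3}.
Read '0': {q3} → {q4, q5}.
Read '1': {q4, q5} → {q2}.
Read '0': {q2} → {q0, q2}.
Read '2': {q0, q2} → {q5}.
Read '0': {q5} → {q5}.
Read '1': {q5} → {q2}.
The final set {q2} contains no accepting state.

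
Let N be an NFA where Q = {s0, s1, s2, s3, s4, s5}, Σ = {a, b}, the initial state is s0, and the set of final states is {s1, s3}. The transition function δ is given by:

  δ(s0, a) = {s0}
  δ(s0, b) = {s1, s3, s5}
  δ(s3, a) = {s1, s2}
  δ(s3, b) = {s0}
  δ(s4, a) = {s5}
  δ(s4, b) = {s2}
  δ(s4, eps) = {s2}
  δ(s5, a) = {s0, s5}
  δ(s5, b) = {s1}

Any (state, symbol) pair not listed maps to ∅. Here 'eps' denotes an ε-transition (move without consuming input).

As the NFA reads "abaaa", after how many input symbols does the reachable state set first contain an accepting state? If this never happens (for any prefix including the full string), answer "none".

Start in {s0}.
Read 'a': s0→{s0}; now {s0}.
Read 'b': s0→{s1, s3, s5}; now {s1, s3, s5}.
None of the earlier sets intersect F, but {s1, s3, s5} does.

2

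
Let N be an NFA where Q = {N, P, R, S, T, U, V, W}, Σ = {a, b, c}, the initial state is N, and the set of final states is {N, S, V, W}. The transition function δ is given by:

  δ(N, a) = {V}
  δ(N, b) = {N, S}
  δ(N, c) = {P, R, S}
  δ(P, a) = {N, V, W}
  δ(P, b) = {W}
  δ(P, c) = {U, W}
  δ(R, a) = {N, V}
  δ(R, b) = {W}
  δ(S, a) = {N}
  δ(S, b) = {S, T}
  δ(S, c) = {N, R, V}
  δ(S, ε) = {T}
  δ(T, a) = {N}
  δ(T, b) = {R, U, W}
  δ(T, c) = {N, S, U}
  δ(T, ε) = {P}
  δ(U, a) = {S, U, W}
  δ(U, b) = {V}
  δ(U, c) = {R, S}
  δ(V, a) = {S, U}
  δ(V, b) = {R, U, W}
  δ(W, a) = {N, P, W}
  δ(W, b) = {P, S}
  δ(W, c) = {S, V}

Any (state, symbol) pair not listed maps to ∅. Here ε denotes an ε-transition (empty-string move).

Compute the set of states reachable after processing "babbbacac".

Start in {N}.
Read 'b': {N} → {N, P, S, T}.
Read 'a': {N, P, S, T} → {N, V, W}.
Read 'b': {N, V, W} → {N, P, R, S, T, U, W}.
Read 'b': {N, P, R, S, T, U, W} → {N, P, R, S, T, U, V, W}.
Read 'b': {N, P, R, S, T, U, V, W} → {N, P, R, S, T, U, V, W}.
Read 'a': {N, P, R, S, T, U, V, W} → {N, P, S, T, U, V, W}.
Read 'c': {N, P, S, T, U, V, W} → {N, P, R, S, T, U, V, W}.
Read 'a': {N, P, R, S, T, U, V, W} → {N, P, S, T, U, V, W}.
Read 'c': {N, P, S, T, U, V, W} → {N, P, R, S, T, U, V, W}.

{N, P, R, S, T, U, V, W}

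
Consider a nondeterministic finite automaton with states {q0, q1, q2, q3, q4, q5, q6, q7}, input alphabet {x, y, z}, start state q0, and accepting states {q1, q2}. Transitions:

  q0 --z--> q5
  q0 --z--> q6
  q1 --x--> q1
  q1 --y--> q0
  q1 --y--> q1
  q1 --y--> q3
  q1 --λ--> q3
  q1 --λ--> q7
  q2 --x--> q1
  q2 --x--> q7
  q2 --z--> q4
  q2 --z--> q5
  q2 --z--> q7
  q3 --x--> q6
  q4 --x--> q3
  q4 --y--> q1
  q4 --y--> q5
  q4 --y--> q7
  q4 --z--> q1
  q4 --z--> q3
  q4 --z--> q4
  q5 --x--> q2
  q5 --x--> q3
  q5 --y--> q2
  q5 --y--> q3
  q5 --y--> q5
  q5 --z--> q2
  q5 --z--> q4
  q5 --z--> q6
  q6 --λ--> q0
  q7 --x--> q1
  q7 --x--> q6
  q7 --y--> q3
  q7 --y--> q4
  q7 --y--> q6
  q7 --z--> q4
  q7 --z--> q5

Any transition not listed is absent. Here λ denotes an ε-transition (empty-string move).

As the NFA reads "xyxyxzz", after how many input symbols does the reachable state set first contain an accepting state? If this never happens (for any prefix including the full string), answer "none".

none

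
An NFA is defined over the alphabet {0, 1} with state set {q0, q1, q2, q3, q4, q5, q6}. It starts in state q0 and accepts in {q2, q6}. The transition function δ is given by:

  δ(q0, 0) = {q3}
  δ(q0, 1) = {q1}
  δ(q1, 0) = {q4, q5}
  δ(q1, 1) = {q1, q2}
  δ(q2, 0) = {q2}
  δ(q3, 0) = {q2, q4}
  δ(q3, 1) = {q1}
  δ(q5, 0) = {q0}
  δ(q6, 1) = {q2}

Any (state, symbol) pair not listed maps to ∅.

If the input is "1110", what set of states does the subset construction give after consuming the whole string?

Start in {q0}.
Read '1': {q0} → {q1}.
Read '1': {q1} → {q1, q2}.
Read '1': {q1, q2} → {q1, q2}.
Read '0': {q1, q2} → {q2, q4, q5}.

{q2, q4, q5}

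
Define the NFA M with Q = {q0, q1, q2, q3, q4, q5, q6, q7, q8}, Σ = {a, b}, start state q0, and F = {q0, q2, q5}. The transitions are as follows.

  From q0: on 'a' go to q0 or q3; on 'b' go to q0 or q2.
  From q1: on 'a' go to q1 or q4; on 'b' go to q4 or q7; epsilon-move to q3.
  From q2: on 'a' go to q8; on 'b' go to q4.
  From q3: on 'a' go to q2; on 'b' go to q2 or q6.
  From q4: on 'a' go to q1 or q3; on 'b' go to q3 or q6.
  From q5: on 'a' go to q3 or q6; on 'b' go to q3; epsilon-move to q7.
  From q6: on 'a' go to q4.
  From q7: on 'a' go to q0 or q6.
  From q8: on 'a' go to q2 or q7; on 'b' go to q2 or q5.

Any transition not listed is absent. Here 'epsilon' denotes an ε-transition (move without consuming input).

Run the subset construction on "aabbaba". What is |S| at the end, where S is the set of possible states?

7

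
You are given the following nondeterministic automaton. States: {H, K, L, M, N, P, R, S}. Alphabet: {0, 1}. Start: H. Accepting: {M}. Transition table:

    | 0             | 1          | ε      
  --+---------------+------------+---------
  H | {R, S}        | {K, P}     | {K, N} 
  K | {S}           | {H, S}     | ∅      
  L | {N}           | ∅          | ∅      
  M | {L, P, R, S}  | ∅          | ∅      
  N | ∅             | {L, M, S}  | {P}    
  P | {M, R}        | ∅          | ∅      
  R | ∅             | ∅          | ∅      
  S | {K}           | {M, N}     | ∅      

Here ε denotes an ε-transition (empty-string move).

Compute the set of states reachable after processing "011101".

{M, N, P}

Start: ε-closure({H}) = {H, K, N, P}.
Read '0': {H, K, N, P} → {M, R, S}.
Read '1': {M, R, S} → {M, N, P}.
Read '1': {M, N, P} → {L, M, S}.
Read '1': {L, M, S} → {M, N, P}.
Read '0': {M, N, P} → {L, M, P, R, S}.
Read '1': {L, M, P, R, S} → {M, N, P}.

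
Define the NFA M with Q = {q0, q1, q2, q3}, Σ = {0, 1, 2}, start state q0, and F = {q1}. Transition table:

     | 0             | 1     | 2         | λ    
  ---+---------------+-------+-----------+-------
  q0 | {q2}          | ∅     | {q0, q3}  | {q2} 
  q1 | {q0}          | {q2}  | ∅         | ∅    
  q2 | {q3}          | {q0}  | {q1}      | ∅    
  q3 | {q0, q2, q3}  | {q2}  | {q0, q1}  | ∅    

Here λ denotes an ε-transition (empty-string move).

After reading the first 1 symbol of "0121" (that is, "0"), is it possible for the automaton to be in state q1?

Start: ε-closure({q0}) = {q0, q2}.
Read '0': q0→{q2}, q2→{q3}; now {q2, q3}.
State q1 is not in {q2, q3}.

No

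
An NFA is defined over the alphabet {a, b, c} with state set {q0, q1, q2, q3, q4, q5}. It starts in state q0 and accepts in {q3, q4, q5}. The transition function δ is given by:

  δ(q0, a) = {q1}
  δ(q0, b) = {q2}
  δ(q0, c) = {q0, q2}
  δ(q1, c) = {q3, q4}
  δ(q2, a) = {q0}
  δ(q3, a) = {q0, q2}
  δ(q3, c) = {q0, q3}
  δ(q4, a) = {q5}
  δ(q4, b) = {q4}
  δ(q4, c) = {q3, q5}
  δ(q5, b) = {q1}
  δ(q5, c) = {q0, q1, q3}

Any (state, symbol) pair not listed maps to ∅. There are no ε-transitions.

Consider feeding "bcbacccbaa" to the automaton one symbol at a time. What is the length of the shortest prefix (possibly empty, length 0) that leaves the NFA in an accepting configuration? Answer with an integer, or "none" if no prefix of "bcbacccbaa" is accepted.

Start in {q0}.
Read 'b': q0→{q2}; now {q2}.
Read 'c': q2→∅; now ∅.
The set is empty and remains empty for the remaining 8 symbols.
No reachable set along the way intersects F.

none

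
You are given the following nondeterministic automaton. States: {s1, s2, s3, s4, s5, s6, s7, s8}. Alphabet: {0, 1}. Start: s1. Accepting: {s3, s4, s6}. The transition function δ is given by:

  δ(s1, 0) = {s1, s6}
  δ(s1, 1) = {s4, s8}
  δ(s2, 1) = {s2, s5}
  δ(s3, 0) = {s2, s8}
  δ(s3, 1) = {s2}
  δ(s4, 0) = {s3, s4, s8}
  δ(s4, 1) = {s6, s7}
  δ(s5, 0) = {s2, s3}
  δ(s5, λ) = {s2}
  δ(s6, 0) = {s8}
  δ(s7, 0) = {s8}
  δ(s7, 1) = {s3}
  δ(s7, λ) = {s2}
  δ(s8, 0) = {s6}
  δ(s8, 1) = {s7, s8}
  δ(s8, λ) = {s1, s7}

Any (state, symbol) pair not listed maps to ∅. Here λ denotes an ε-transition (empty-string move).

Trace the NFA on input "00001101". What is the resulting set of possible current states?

{s1, s2, s3, s4, s5, s6, s7, s8}

Start in {s1}.
Read '0': s1→{s1, s6}; now {s1, s6}.
Read '0': s1→{s1, s6}, s6→{s8}; union {s1, s6, s8}; ε-closure = {s1, s2, s6, s7, s8}.
Read '0': s1→{s1, s6}, s2→∅, s6→{s8}, s7→{s8}, s8→{s6}; union {s1, s6, s8}; ε-closure = {s1, s2, s6, s7, s8}.
Read '0': s1→{s1, s6}, s2→∅, s6→{s8}, s7→{s8}, s8→{s6}; union {s1, s6, s8}; ε-closure = {s1, s2, s6, s7, s8}.
Read '1': s1→{s4, s8}, s2→{s2, s5}, s6→∅, s7→{s3}, s8→{s7, s8}; union {s2, s3, s4, s5, s7, s8}; ε-closure = {s1, s2, s3, s4, s5, s7, s8}.
Read '1': s1→{s4, s8}, s2→{s2, s5}, s3→{s2}, s4→{s6, s7}, s5→∅, s7→{s3}, s8→{s7, s8}; union {s2, s3, s4, s5, s6, s7, s8}; ε-closure = {s1, s2, s3, s4, s5, s6, s7, s8}.
Read '0': s1→{s1, s6}, s2→∅, s3→{s2, s8}, s4→{s3, s4, s8}, s5→{s2, s3}, s6→{s8}, s7→{s8}, s8→{s6}; union {s1, s2, s3, s4, s6, s8}; ε-closure = {s1, s2, s3, s4, s6, s7, s8}.
Read '1': s1→{s4, s8}, s2→{s2, s5}, s3→{s2}, s4→{s6, s7}, s6→∅, s7→{s3}, s8→{s7, s8}; union {s2, s3, s4, s5, s6, s7, s8}; ε-closure = {s1, s2, s3, s4, s5, s6, s7, s8}.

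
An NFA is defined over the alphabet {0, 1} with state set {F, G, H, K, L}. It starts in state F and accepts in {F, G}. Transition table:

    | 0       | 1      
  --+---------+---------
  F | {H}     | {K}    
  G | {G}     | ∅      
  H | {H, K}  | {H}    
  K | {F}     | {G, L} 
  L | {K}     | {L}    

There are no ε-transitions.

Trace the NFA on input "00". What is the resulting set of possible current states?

Start in {F}.
Read '0': {F} → {H}.
Read '0': {H} → {H, K}.

{H, K}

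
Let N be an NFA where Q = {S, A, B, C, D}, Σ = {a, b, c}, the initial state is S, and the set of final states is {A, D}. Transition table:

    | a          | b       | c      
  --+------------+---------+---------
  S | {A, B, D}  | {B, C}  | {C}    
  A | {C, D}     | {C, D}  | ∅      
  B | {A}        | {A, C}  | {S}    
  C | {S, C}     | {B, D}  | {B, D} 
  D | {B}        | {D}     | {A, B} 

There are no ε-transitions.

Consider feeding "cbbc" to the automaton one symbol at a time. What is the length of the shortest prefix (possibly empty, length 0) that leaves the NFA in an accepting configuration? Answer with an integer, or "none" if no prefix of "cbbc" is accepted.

Start in {S}.
Read 'c': S→{C}; now {C}.
Read 'b': C→{B, D}; now {B, D}.
None of the earlier sets intersect F, but {B, D} does.

2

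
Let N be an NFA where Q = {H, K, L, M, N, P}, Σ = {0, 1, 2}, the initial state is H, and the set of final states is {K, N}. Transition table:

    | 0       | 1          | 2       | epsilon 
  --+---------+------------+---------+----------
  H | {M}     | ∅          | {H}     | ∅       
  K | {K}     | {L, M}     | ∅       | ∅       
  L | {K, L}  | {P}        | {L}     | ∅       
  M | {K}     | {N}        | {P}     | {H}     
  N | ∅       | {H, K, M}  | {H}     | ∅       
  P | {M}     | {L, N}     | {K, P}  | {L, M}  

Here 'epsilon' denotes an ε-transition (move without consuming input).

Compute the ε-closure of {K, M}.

{H, K, M}

Begin with {K, M}.
ε-move M → H; add H.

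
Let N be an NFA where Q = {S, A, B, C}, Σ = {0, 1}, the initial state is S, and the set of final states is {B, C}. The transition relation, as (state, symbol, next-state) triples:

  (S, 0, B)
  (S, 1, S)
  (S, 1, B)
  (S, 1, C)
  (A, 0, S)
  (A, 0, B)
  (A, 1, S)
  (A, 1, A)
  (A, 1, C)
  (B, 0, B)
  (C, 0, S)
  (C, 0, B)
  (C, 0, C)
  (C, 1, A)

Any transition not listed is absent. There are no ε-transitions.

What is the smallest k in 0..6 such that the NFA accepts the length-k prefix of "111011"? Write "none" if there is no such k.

Start in {S}.
Read '1': S→{S, B, C}; now {S, B, C}.
None of the earlier sets intersect F, but {S, B, C} does.

1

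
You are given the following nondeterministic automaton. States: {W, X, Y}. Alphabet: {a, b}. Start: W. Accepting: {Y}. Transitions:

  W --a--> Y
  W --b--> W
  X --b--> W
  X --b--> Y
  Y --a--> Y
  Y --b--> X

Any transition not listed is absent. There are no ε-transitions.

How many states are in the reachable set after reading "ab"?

Start in {W}.
Read 'a': W→{Y}; now {Y}.
Read 'b': Y→{X}; now {X}.
That set has 1 state.

1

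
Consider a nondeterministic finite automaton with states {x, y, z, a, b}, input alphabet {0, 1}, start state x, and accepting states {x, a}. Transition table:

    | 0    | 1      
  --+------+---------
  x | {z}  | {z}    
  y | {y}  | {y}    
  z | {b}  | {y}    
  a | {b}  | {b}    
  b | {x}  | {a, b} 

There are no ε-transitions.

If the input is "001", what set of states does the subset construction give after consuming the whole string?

{a, b}

Start in {x}.
Read '0': x→{z}; now {z}.
Read '0': z→{b}; now {b}.
Read '1': b→{a, b}; now {a, b}.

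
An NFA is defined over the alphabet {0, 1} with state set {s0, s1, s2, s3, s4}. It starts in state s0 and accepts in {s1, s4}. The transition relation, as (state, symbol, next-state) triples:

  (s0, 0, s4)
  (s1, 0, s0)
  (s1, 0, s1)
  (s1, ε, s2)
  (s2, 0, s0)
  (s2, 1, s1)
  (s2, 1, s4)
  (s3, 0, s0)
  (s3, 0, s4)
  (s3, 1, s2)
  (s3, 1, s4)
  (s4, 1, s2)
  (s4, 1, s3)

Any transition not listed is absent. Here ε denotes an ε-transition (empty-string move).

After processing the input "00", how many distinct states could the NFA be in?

Start in {s0}.
Read '0': s0→{s4}; now {s4}.
Read '0': s4→∅; now ∅.
That set has 0 states.

0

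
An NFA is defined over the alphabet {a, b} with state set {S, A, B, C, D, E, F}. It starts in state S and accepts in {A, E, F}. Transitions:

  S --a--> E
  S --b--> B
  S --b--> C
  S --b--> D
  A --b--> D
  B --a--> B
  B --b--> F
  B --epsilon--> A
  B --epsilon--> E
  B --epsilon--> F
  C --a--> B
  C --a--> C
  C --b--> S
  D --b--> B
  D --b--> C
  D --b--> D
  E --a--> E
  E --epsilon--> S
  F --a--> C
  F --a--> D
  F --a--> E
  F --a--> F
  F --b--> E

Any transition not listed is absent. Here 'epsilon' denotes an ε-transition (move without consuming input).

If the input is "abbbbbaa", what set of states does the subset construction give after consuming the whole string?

Start in {S}.
Read 'a': S→{E}; union {E}; ε-closure = {S, E}.
Read 'b': S→{B, C, D}, E→∅; union {B, C, D}; ε-closure = {S, A, B, C, D, E, F}.
Read 'b': S→{B, C, D}, A→{D}, B→{F}, C→{S}, D→{B, C, D}, E→∅, F→{E}; union {S, B, C, D, E, F}; ε-closure = {S, A, B, C, D, E, F}.
Read 'b': S→{B, C, D}, A→{D}, B→{F}, C→{S}, D→{B, C, D}, E→∅, F→{E}; union {S, B, C, D, E, F}; ε-closure = {S, A, B, C, D, E, F}.
Read 'b': S→{B, C, D}, A→{D}, B→{F}, C→{S}, D→{B, C, D}, E→∅, F→{E}; union {S, B, C, D, E, F}; ε-closure = {S, A, B, C, D, E, F}.
Read 'b': S→{B, C, D}, A→{D}, B→{F}, C→{S}, D→{B, C, D}, E→∅, F→{E}; union {S, B, C, D, E, F}; ε-closure = {S, A, B, C, D, E, F}.
Read 'a': S→{E}, A→∅, B→{B}, C→{B, C}, D→∅, E→{E}, F→{C, D, E, F}; union {B, C, D, E, F}; ε-closure = {S, A, B, C, D, E, F}.
Read 'a': S→{E}, A→∅, B→{B}, C→{B, C}, D→∅, E→{E}, F→{C, D, E, F}; union {B, C, D, E, F}; ε-closure = {S, A, B, C, D, E, F}.

{S, A, B, C, D, E, F}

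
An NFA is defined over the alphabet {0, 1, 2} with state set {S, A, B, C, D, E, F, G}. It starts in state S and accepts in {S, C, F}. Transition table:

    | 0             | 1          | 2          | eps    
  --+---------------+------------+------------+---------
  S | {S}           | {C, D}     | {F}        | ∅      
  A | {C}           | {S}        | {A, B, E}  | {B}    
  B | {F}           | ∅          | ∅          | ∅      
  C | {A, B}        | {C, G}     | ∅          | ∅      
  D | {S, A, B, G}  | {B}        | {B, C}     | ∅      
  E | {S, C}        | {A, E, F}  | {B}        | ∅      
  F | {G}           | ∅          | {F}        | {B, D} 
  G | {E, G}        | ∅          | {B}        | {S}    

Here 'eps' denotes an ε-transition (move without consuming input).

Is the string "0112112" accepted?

No

Start in {S}.
Read '0': S→{S}; now {S}.
Read '1': S→{C, D}; now {C, D}.
Read '1': C→{C, G}, D→{B}; union {B, C, G}; ε-closure = {S, B, C, G}.
Read '2': S→{F}, B→∅, C→∅, G→{B}; union {B, F}; ε-closure = {B, D, F}.
Read '1': B→∅, D→{B}, F→∅; now {B}.
Read '1': B→∅; now ∅.
The set is empty and remains empty for the remaining 1 symbol.
The final set ∅ contains no accepting state.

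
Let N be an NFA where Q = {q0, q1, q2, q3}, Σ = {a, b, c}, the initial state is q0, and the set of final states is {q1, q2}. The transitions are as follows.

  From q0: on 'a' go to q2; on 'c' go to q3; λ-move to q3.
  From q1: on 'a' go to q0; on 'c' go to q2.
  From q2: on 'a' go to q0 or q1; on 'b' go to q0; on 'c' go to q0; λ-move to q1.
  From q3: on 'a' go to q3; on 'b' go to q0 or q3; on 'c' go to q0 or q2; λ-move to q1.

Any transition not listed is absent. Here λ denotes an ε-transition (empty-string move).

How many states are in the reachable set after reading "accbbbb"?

3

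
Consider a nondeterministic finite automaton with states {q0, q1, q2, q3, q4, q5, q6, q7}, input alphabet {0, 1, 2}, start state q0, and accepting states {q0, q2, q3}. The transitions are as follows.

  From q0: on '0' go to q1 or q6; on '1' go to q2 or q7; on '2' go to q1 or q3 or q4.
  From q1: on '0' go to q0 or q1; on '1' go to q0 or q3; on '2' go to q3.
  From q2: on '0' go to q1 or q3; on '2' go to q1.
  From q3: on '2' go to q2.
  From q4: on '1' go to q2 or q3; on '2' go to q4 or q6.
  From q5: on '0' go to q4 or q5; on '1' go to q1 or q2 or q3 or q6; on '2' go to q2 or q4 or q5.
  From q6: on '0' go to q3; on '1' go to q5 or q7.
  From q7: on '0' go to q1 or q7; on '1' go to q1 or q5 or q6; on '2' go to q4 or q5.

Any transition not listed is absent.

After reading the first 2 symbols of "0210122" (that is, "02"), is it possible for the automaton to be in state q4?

No

Start in {q0}.
Read '0': {q0} → {q1, q6}.
Read '2': {q1, q6} → {q3}.
State q4 is not in {q3}.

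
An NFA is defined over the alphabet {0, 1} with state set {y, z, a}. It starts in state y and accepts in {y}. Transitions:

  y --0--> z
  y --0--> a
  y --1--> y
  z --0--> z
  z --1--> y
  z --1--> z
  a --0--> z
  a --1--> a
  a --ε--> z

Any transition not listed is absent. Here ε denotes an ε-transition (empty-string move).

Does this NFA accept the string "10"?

No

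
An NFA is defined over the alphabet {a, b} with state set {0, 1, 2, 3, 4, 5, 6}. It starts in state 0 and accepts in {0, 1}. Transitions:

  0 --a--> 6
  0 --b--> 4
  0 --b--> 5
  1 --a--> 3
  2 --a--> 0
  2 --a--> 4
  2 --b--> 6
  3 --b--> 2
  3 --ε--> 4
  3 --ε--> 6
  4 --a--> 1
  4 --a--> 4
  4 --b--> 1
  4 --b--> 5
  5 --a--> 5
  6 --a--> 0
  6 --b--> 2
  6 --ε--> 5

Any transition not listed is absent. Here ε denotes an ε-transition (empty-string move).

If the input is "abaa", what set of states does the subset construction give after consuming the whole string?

Start in {0}.
Read 'a': {0} → {5, 6}.
Read 'b': {5, 6} → {2}.
Read 'a': {2} → {0, 4}.
Read 'a': {0, 4} → {1, 4, 5, 6}.

{1, 4, 5, 6}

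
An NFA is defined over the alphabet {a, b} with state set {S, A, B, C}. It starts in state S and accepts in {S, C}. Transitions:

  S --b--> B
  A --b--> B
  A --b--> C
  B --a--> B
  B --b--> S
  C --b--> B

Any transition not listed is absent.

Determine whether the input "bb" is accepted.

Yes

Start in {S}.
Read 'b': {S} → {B}.
Read 'b': {B} → {S}.
The final set {S} contains the accepting state S.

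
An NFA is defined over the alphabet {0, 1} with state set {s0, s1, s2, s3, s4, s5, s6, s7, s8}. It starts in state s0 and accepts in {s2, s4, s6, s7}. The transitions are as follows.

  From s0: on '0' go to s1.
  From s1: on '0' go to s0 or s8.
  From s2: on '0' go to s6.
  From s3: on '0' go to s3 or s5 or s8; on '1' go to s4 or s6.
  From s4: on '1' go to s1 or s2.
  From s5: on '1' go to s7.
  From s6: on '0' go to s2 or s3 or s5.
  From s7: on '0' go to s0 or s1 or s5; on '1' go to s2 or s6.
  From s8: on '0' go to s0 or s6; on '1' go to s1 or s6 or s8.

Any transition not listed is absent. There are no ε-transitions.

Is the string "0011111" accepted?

Yes

Start in {s0}.
Read '0': {s0} → {s1}.
Read '0': {s1} → {s0, s8}.
Read '1': {s0, s8} → {s1, s6, s8}.
Read '1': {s1, s6, s8} → {s1, s6, s8}.
Read '1': {s1, s6, s8} → {s1, s6, s8}.
Read '1': {s1, s6, s8} → {s1, s6, s8}.
Read '1': {s1, s6, s8} → {s1, s6, s8}.
The final set {s1, s6, s8} contains the accepting state s6.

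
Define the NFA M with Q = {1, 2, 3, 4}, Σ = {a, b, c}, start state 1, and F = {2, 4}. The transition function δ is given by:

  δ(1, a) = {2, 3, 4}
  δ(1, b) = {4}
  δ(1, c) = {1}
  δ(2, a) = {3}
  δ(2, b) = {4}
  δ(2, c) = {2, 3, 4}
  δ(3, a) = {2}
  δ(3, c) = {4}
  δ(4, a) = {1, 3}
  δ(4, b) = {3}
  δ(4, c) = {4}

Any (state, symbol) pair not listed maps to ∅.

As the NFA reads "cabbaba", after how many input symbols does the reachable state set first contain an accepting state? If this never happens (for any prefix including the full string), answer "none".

2

Start in {1}.
Read 'c': {1} → {1}.
Read 'a': {1} → {2, 3, 4}.
None of the earlier sets intersect F, but {2, 3, 4} does.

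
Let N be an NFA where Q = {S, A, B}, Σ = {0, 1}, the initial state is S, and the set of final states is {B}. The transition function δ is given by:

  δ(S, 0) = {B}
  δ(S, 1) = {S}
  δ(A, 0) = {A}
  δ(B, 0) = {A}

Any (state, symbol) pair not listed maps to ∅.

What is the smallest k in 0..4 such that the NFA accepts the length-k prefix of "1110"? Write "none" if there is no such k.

Start in {S}.
Read '1': {S} → {S}.
Read '1': {S} → {S}.
Read '1': {S} → {S}.
Read '0': {S} → {B}.
None of the earlier sets intersect F, but {B} does.

4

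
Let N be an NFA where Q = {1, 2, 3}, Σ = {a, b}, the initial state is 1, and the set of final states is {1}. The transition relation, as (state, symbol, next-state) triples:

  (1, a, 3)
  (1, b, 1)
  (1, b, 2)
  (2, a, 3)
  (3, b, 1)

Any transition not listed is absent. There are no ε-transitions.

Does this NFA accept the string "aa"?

No

Start in {1}.
Read 'a': 1→{3}; now {3}.
Read 'a': 3→∅; now ∅.
The final set ∅ contains no accepting state.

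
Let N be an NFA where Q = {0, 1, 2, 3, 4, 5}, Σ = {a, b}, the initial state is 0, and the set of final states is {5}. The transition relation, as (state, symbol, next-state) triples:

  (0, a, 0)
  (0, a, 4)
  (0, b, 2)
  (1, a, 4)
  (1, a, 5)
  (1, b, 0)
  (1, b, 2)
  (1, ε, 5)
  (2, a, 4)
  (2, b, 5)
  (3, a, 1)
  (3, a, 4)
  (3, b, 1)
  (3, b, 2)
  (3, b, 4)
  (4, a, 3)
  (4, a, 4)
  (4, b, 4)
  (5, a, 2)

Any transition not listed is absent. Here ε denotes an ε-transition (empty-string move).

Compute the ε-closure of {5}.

{5}

Begin with {5}.
No ε-moves leave this set, so the closure equals the set itself.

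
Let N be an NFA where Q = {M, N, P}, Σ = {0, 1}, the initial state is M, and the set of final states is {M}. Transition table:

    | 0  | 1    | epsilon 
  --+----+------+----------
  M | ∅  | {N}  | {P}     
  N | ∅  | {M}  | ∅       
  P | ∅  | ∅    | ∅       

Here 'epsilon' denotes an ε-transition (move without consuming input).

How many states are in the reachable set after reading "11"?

2

Start: ε-closure({M}) = {M, P}.
Read '1': {M, P} → {N}.
Read '1': {N} → {M, P}.
That set has 2 states.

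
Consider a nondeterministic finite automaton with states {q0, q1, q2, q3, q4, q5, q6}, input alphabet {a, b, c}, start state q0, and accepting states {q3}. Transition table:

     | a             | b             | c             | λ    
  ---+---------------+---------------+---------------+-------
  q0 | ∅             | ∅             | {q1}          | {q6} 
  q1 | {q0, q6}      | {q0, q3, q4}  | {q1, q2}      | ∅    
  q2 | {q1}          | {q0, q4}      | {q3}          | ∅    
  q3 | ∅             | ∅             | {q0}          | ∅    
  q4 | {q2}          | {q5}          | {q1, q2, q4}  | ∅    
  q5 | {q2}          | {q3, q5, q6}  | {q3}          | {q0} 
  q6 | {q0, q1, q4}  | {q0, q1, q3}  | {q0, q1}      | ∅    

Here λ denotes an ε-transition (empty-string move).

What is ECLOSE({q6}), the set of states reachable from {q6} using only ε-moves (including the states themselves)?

{q6}

Begin with {q6}.
No ε-moves leave this set, so the closure equals the set itself.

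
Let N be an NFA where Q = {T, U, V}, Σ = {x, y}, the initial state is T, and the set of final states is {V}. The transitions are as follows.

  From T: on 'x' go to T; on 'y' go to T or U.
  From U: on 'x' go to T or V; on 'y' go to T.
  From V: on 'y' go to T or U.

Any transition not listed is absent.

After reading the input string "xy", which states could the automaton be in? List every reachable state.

{T, U}

Start in {T}.
Read 'x': {T} → {T}.
Read 'y': {T} → {T, U}.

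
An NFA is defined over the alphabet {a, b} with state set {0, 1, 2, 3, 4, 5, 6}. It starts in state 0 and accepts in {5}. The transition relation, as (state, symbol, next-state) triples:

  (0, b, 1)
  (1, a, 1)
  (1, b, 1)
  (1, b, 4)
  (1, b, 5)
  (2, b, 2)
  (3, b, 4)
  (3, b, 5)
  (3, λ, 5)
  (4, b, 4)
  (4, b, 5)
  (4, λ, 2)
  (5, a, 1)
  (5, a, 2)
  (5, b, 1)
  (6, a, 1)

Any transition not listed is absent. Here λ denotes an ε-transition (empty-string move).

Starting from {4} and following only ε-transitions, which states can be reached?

{2, 4}

Begin with {4}.
ε-move 4 → 2; add 2.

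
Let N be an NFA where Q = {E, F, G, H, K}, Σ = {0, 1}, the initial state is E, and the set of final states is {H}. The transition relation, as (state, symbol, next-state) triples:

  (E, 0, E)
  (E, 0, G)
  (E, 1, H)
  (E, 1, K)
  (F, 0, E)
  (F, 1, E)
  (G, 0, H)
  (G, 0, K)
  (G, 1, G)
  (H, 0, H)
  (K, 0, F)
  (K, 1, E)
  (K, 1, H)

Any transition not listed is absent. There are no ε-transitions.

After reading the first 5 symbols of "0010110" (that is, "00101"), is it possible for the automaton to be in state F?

Start in {E}.
Read '0': E→{E, G}; now {E, G}.
Read '0': E→{E, G}, G→{H, K}; now {E, G, H, K}.
Read '1': E→{H, K}, G→{G}, H→∅, K→{E, H}; now {E, G, H, K}.
Read '0': E→{E, G}, G→{H, K}, H→{H}, K→{F}; now {E, F, G, H, K}.
Read '1': E→{H, K}, F→{E}, G→{G}, H→∅, K→{E, H}; now {E, G, H, K}.
State F is not in {E, G, H, K}.

No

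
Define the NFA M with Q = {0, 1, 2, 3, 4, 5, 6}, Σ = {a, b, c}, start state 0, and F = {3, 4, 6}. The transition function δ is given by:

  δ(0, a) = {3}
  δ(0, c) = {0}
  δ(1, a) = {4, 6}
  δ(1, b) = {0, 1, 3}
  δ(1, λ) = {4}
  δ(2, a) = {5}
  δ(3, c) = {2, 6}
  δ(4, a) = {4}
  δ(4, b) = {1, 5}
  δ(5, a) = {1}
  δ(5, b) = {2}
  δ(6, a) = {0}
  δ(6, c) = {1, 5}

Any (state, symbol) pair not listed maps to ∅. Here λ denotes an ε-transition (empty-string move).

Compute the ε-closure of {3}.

Begin with {3}.
No ε-moves leave this set, so the closure equals the set itself.

{3}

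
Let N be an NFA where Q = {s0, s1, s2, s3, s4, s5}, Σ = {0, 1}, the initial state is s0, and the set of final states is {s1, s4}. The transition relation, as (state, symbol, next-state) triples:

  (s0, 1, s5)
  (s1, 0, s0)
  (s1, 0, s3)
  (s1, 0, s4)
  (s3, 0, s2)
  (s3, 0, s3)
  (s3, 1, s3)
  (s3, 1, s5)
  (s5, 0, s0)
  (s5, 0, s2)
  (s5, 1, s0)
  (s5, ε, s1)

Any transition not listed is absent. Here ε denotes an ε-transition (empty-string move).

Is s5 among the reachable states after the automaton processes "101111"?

Yes

Start in {s0}.
Read '1': {s0} → {s1, s5}.
Read '0': {s1, s5} → {s0, s2, s3, s4}.
Read '1': {s0, s2, s3, s4} → {s1, s3, s5}.
Read '1': {s1, s3, s5} → {s0, s1, s3, s5}.
Read '1': {s0, s1, s3, s5} → {s0, s1, s3, s5}.
Read '1': {s0, s1, s3, s5} → {s0, s1, s3, s5}.
State s5 is in {s0, s1, s3, s5}.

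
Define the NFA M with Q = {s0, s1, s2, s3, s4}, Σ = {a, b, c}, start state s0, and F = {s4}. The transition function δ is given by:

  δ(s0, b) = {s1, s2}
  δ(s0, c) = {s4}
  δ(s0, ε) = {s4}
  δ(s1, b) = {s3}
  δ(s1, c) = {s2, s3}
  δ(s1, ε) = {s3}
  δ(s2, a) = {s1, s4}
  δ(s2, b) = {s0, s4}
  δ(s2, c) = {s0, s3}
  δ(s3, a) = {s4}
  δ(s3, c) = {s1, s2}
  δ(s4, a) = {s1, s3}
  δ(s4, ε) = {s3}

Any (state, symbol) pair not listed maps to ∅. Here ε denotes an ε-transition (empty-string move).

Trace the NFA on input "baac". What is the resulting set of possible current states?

{s1, s2, s3}

Start: ε-closure({s0}) = {s0, s3, s4}.
Read 'b': s0→{s1, s2}, s3→∅, s4→∅; union {s1, s2}; ε-closure = {s1, s2, s3}.
Read 'a': s1→∅, s2→{s1, s4}, s3→{s4}; union {s1, s4}; ε-closure = {s1, s3, s4}.
Read 'a': s1→∅, s3→{s4}, s4→{s1, s3}; now {s1, s3, s4}.
Read 'c': s1→{s2, s3}, s3→{s1, s2}, s4→∅; now {s1, s2, s3}.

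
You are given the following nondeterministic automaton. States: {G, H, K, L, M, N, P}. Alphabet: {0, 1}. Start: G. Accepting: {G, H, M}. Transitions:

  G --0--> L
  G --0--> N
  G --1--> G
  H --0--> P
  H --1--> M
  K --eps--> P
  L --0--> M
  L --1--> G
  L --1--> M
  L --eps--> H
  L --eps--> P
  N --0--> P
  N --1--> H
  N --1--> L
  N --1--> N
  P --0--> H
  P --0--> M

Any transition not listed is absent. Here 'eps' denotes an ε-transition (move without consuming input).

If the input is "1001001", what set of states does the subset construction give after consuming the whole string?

Start in {G}.
Read '1': G→{G}; now {G}.
Read '0': G→{L, N}; union {L, N}; ε-closure = {H, L, N, P}.
Read '0': H→{P}, L→{M}, N→{P}, P→{H, M}; now {H, M, P}.
Read '1': H→{M}, M→∅, P→∅; now {M}.
Read '0': M→∅; now ∅.
The set is empty and remains empty for the remaining 2 symbols.

∅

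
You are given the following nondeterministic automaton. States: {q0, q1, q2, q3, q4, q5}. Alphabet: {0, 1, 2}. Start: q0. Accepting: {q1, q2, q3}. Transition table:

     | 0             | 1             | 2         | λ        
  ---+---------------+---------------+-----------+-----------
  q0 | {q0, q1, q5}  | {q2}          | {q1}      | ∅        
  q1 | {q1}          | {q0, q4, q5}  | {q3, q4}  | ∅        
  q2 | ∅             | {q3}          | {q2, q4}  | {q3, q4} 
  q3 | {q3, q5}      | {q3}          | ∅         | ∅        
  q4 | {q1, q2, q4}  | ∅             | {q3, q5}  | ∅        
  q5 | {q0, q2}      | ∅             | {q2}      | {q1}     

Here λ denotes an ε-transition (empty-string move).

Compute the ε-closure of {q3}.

{q3}

Begin with {q3}.
No ε-moves leave this set, so the closure equals the set itself.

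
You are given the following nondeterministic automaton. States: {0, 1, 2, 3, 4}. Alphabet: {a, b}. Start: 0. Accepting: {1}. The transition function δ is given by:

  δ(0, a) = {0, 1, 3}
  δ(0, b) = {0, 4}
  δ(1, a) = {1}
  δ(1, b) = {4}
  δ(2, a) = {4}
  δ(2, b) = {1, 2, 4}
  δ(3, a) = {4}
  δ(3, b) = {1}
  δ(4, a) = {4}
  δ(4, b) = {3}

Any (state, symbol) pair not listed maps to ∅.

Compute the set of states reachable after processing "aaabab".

Start in {0}.
Read 'a': {0} → {0, 1, 3}.
Read 'a': {0, 1, 3} → {0, 1, 3, 4}.
Read 'a': {0, 1, 3, 4} → {0, 1, 3, 4}.
Read 'b': {0, 1, 3, 4} → {0, 1, 3, 4}.
Read 'a': {0, 1, 3, 4} → {0, 1, 3, 4}.
Read 'b': {0, 1, 3, 4} → {0, 1, 3, 4}.

{0, 1, 3, 4}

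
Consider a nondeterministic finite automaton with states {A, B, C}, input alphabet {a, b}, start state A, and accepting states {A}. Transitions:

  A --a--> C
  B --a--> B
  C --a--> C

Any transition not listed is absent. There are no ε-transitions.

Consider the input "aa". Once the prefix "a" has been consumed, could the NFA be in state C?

Start in {A}.
Read 'a': {A} → {C}.
State C is in {C}.

Yes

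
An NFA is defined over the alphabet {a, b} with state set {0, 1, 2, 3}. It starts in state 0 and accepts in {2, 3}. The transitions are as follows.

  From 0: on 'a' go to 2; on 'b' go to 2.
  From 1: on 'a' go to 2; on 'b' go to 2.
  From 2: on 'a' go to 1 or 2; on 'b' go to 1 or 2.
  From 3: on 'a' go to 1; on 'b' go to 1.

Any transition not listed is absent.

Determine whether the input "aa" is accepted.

Start in {0}.
Read 'a': 0→{2}; now {2}.
Read 'a': 2→{1, 2}; now {1, 2}.
The final set {1, 2} contains the accepting state 2.

Yes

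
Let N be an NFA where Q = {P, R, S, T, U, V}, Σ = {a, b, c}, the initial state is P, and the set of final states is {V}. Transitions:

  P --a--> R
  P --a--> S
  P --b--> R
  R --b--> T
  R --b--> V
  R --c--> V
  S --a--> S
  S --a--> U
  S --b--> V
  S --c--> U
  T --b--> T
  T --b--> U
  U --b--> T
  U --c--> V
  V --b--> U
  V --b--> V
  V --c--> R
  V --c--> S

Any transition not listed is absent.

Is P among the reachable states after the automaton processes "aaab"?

No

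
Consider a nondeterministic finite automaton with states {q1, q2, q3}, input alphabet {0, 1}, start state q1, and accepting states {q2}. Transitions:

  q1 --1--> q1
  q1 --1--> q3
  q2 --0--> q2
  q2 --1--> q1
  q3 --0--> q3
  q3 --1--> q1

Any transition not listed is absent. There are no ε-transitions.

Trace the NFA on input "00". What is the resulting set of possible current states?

∅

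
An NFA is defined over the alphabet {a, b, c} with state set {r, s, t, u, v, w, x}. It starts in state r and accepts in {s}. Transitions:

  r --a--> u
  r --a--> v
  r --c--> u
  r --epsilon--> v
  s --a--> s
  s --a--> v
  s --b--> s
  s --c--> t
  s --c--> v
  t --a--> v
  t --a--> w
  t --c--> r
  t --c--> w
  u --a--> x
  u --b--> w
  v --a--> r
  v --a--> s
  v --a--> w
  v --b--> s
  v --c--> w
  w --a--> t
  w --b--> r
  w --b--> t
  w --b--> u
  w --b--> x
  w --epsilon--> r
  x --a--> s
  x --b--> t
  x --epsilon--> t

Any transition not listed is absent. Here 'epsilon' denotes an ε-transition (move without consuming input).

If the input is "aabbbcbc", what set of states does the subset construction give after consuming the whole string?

Start: ε-closure({r}) = {r, v}.
Read 'a': r→{u, v}, v→{r, s, w}; now {r, s, u, v, w}.
Read 'a': r→{u, v}, s→{s, v}, u→{x}, v→{r, s, w}, w→{t}; now {r, s, t, u, v, w, x}.
Read 'b': r→∅, s→{s}, t→∅, u→{w}, v→{s}, w→{r, t, u, x}, x→{t}; union {r, s, t, u, w, x}; ε-closure = {r, s, t, u, v, w, x}.
Read 'b': r→∅, s→{s}, t→∅, u→{w}, v→{s}, w→{r, t, u, x}, x→{t}; union {r, s, t, u, w, x}; ε-closure = {r, s, t, u, v, w, x}.
Read 'b': r→∅, s→{s}, t→∅, u→{w}, v→{s}, w→{r, t, u, x}, x→{t}; union {r, s, t, u, w, x}; ε-closure = {r, s, t, u, v, w, x}.
Read 'c': r→{u}, s→{t, v}, t→{r, w}, u→∅, v→{w}, w→∅, x→∅; now {r, t, u, v, w}.
Read 'b': r→∅, t→∅, u→{w}, v→{s}, w→{r, t, u, x}; union {r, s, t, u, w, x}; ε-closure = {r, s, t, u, v, w, x}.
Read 'c': r→{u}, s→{t, v}, t→{r, w}, u→∅, v→{w}, w→∅, x→∅; now {r, t, u, v, w}.

{r, t, u, v, w}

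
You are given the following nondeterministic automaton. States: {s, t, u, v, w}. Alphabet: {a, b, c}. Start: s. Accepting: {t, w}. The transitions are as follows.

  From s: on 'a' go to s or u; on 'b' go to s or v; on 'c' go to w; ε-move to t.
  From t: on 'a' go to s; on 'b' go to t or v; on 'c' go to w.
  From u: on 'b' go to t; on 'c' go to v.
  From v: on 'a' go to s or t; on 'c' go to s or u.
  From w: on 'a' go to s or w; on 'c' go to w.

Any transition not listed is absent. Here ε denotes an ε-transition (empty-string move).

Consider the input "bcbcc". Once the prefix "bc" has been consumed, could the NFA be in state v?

No

Start: ε-closure({s}) = {s, t}.
Read 'b': {s, t} → {s, t, v}.
Read 'c': {s, t, v} → {s, t, u, w}.
State v is not in {s, t, u, w}.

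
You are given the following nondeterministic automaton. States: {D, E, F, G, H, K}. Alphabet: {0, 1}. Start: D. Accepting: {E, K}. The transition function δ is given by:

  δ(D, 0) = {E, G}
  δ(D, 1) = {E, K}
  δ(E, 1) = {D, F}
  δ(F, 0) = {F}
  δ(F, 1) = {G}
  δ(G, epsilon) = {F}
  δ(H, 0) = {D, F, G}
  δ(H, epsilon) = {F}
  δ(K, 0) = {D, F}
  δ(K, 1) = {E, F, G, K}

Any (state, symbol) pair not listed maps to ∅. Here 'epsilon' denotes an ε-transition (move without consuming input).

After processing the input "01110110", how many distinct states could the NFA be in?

Start in {D}.
Read '0': {D} → {E, F, G}.
Read '1': {E, F, G} → {D, F, G}.
Read '1': {D, F, G} → {E, F, G, K}.
Read '1': {E, F, G, K} → {D, E, F, G, K}.
Read '0': {D, E, F, G, K} → {D, E, F, G}.
Read '1': {D, E, F, G} → {D, E, F, G, K}.
Read '1': {D, E, F, G, K} → {D, E, F, G, K}.
Read '0': {D, E, F, G, K} → {D, E, F, G}.
That set has 4 states.

4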